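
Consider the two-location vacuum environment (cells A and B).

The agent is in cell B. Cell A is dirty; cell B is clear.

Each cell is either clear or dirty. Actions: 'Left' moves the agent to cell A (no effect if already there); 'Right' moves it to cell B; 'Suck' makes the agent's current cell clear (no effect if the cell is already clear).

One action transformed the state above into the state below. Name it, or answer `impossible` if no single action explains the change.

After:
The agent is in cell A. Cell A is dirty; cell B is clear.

Left

try  Left: <A|dirty|clear>  ← match
try Right: <B|dirty|clear>
try  Suck: <B|dirty|clear>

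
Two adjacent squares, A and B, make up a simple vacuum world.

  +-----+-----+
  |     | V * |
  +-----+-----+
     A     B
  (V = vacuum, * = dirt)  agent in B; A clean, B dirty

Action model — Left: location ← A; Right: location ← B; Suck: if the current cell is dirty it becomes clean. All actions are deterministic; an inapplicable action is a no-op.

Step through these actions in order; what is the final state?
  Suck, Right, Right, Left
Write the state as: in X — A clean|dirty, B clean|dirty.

1. Suck → in B — A clean, B clean
2. Right → in B — A clean, B clean
3. Right → in B — A clean, B clean
4. Left → in A — A clean, B clean

in A — A clean, B clean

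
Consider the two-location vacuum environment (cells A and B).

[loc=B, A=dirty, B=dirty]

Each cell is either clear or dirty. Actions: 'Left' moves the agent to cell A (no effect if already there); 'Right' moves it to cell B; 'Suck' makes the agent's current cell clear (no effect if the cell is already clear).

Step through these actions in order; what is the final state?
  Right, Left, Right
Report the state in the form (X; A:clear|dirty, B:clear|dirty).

Right (#1): (B; A:dirty, B:dirty)
Left (#2): (A; A:dirty, B:dirty)
Right (#3): (B; A:dirty, B:dirty)

(B; A:dirty, B:dirty)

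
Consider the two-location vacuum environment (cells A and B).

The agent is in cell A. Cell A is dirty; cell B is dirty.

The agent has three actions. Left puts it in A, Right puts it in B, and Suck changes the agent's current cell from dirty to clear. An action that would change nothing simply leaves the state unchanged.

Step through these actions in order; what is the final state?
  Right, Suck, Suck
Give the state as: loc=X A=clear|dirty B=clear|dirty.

t=1 Right ⇒ loc=B A=dirty B=dirty
t=2 Suck ⇒ loc=B A=dirty B=clear
t=3 Suck ⇒ loc=B A=dirty B=clear

loc=B A=dirty B=clear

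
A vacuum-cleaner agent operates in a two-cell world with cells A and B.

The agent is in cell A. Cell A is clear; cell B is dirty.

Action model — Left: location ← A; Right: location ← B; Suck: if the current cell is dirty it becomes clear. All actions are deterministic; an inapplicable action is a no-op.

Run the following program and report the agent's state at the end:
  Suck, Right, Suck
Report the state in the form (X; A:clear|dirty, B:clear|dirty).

(B; A:clear, B:clear)

1) do Suck; now (A; A:clear, B:dirty)
2) do Right; now (B; A:clear, B:dirty)
3) do Suck; now (B; A:clear, B:clear)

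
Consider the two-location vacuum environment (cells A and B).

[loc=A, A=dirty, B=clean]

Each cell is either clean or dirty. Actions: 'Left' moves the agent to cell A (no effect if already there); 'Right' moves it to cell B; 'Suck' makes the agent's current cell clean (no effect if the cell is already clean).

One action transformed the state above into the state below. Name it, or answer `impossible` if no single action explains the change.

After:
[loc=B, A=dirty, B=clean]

try  Left: in A — A dirty, B clean
try Right: in B — A dirty, B clean  ← match
try  Suck: in A — A clean, B clean

Right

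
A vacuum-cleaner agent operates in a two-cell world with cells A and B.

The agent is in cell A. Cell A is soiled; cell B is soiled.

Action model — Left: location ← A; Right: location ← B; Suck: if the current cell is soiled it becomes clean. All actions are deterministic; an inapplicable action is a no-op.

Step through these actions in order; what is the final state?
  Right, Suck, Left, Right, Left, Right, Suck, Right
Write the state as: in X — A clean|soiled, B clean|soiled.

in B — A soiled, B clean

step 1/8 (Right): in B — A soiled, B soiled
step 2/8 (Suck): in B — A soiled, B clean
step 3/8 (Left): in A — A soiled, B clean
step 4/8 (Right): in B — A soiled, B clean
step 5/8 (Left): in A — A soiled, B clean
step 6/8 (Right): in B — A soiled, B clean
step 7/8 (Suck): in B — A soiled, B clean
step 8/8 (Right): in B — A soiled, B clean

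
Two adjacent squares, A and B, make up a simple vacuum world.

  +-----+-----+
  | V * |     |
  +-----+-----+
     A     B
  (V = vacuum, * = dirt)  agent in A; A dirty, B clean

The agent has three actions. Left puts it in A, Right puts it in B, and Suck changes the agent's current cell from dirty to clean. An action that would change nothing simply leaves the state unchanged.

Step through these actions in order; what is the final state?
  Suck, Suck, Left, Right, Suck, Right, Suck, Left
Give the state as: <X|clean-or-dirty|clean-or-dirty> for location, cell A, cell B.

<A|clean|clean>

1) do Suck; now <A|clean|clean>
2) do Suck; now <A|clean|clean>
3) do Left; now <A|clean|clean>
4) do Right; now <B|clean|clean>
5) do Suck; now <B|clean|clean>
6) do Right; now <B|clean|clean>
7) do Suck; now <B|clean|clean>
8) do Left; now <A|clean|clean>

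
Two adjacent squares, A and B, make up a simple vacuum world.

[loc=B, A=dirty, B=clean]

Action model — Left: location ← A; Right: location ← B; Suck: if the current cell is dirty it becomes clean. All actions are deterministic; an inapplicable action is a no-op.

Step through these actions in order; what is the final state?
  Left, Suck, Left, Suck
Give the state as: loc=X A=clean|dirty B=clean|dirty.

1. Left → loc=A A=dirty B=clean
2. Suck → loc=A A=clean B=clean
3. Left → loc=A A=clean B=clean
4. Suck → loc=A A=clean B=clean

loc=A A=clean B=clean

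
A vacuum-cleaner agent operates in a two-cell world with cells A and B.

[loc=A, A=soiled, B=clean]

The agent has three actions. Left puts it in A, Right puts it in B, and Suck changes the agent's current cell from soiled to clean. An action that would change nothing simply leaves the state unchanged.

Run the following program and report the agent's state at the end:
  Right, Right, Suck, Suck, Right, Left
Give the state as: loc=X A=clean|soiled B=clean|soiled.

loc=A A=soiled B=clean

t=1 Right ⇒ loc=B A=soiled B=clean
t=2 Right ⇒ loc=B A=soiled B=clean
t=3 Suck ⇒ loc=B A=soiled B=clean
t=4 Suck ⇒ loc=B A=soiled B=clean
t=5 Right ⇒ loc=B A=soiled B=clean
t=6 Left ⇒ loc=A A=soiled B=clean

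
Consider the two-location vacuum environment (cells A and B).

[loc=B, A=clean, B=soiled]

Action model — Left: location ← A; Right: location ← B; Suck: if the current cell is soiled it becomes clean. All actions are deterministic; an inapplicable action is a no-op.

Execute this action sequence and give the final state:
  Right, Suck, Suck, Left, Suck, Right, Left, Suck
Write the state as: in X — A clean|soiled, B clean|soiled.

t=1 Right ⇒ in B — A clean, B soiled
t=2 Suck ⇒ in B — A clean, B clean
t=3 Suck ⇒ in B — A clean, B clean
t=4 Left ⇒ in A — A clean, B clean
t=5 Suck ⇒ in A — A clean, B clean
t=6 Right ⇒ in B — A clean, B clean
t=7 Left ⇒ in A — A clean, B clean
t=8 Suck ⇒ in A — A clean, B clean

in A — A clean, B clean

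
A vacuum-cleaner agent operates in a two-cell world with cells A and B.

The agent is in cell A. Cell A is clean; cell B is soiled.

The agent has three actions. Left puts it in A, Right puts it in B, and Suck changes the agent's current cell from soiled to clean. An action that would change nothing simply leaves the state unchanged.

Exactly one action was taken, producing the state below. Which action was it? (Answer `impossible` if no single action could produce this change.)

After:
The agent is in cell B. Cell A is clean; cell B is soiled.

Right

try  Left: loc=A A=clean B=soiled
try Right: loc=B A=clean B=soiled  ← match
try  Suck: loc=A A=clean B=soiled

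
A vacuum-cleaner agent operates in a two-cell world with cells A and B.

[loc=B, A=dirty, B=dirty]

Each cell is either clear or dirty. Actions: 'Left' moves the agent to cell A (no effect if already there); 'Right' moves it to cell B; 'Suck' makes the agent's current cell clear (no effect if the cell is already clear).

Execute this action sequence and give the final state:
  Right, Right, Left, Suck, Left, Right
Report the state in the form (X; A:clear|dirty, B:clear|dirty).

(B; A:clear, B:dirty)

Right (#1): (B; A:dirty, B:dirty)
Right (#2): (B; A:dirty, B:dirty)
Left (#3): (A; A:dirty, B:dirty)
Suck (#4): (A; A:clear, B:dirty)
Left (#5): (A; A:clear, B:dirty)
Right (#6): (B; A:clear, B:dirty)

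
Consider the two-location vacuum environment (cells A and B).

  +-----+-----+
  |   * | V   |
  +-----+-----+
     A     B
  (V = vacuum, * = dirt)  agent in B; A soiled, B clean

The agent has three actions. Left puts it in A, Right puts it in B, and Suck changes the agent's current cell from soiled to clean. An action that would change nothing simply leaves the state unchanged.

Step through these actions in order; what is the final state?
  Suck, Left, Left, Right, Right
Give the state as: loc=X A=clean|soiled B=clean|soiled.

loc=B A=soiled B=clean

[1] after Suck: loc=B A=soiled B=clean
[2] after Left: loc=A A=soiled B=clean
[3] after Left: loc=A A=soiled B=clean
[4] after Right: loc=B A=soiled B=clean
[5] after Right: loc=B A=soiled B=clean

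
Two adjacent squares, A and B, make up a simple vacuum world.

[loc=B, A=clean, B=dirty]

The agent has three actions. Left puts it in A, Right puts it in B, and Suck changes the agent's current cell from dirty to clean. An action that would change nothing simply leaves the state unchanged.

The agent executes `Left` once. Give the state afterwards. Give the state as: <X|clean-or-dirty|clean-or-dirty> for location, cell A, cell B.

start: <B|clean|dirty>
1) do Left; now <A|clean|dirty>

<A|clean|dirty>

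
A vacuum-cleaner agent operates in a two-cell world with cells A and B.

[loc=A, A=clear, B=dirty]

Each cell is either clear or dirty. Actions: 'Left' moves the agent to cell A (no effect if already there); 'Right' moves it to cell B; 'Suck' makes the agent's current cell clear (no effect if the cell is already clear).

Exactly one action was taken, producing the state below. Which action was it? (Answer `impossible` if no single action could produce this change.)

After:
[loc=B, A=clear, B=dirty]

try  Left: <A|clear|dirty>
try Right: <B|clear|dirty>  ← match
try  Suck: <A|clear|dirty>

Right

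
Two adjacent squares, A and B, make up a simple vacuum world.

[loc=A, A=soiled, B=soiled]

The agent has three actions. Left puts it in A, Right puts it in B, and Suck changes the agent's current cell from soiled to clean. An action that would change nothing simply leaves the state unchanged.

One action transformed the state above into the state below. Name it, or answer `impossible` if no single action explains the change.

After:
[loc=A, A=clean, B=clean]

impossible

try  Left: (A; A:soiled, B:soiled)
try Right: (B; A:soiled, B:soiled)
try  Suck: (A; A:clean, B:soiled)
no single action produces the after-state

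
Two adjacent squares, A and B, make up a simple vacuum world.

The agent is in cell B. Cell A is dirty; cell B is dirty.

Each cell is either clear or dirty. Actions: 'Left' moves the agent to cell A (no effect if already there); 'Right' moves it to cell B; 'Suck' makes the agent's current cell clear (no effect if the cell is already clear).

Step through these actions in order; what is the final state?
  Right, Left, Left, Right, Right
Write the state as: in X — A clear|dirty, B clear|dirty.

in B — A dirty, B dirty

Right (#1): in B — A dirty, B dirty
Left (#2): in A — A dirty, B dirty
Left (#3): in A — A dirty, B dirty
Right (#4): in B — A dirty, B dirty
Right (#5): in B — A dirty, B dirty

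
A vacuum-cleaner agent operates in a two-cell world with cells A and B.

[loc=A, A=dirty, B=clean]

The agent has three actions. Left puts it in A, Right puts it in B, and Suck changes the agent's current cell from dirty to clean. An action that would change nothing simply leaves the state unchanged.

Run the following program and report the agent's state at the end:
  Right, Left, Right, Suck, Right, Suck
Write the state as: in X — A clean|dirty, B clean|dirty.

in B — A dirty, B clean

1) do Right; now in B — A dirty, B clean
2) do Left; now in A — A dirty, B clean
3) do Right; now in B — A dirty, B clean
4) do Suck; now in B — A dirty, B clean
5) do Right; now in B — A dirty, B clean
6) do Suck; now in B — A dirty, B clean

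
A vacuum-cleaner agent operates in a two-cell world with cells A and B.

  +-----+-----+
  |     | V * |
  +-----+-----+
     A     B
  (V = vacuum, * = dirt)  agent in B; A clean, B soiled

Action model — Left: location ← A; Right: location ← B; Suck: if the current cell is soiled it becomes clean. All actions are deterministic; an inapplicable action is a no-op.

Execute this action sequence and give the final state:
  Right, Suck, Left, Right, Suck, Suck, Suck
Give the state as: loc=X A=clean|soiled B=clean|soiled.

t=1 Right ⇒ loc=B A=clean B=soiled
t=2 Suck ⇒ loc=B A=clean B=clean
t=3 Left ⇒ loc=A A=clean B=clean
t=4 Right ⇒ loc=B A=clean B=clean
t=5 Suck ⇒ loc=B A=clean B=clean
t=6 Suck ⇒ loc=B A=clean B=clean
t=7 Suck ⇒ loc=B A=clean B=clean

loc=B A=clean B=clean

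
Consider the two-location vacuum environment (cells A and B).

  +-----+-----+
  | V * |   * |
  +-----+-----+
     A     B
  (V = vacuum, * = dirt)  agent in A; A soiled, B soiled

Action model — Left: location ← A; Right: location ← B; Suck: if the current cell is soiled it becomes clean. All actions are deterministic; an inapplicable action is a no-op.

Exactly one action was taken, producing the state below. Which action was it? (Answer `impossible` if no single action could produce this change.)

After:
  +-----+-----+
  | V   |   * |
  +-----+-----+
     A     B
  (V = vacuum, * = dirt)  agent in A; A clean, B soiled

try  Left: (A; A:soiled, B:soiled)
try Right: (B; A:soiled, B:soiled)
try  Suck: (A; A:clean, B:soiled)  ← match

Suck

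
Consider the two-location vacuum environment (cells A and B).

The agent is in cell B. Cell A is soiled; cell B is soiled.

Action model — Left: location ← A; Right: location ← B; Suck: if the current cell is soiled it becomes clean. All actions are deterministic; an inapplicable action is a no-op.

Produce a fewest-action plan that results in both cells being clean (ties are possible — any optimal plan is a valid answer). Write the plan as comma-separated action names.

Suck (#1): <B|soiled|clean>
Left (#2): <A|soiled|clean>
Suck (#3): <A|clean|clean>
min 3: Suck B + move + Suck A

Suck, Left, Suck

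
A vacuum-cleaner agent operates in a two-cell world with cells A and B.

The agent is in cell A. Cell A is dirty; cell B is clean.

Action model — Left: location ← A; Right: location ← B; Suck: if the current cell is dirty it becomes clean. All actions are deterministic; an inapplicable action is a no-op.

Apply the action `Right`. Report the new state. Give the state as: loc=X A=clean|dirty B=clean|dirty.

loc=B A=dirty B=clean

start: loc=A A=dirty B=clean
step 1/1 (Right): loc=B A=dirty B=clean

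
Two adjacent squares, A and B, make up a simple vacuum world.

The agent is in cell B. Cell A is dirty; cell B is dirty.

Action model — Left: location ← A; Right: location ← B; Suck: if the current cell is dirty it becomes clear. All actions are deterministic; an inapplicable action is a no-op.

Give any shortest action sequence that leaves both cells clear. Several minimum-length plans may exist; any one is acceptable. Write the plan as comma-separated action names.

Suck, Left, Suck

t=1 Suck ⇒ loc=B A=dirty B=clear
t=2 Left ⇒ loc=A A=dirty B=clear
t=3 Suck ⇒ loc=A A=clear B=clear
min 3: Suck B + move + Suck A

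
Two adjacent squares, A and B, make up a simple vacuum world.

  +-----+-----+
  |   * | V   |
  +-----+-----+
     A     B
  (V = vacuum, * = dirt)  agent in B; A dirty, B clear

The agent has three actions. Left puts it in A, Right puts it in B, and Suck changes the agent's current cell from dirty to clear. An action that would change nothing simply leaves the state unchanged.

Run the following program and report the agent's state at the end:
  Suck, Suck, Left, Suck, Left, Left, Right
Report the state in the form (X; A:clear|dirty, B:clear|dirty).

t=1 Suck ⇒ (B; A:dirty, B:clear)
t=2 Suck ⇒ (B; A:dirty, B:clear)
t=3 Left ⇒ (A; A:dirty, B:clear)
t=4 Suck ⇒ (A; A:clear, B:clear)
t=5 Left ⇒ (A; A:clear, B:clear)
t=6 Left ⇒ (A; A:clear, B:clear)
t=7 Right ⇒ (B; A:clear, B:clear)

(B; A:clear, B:clear)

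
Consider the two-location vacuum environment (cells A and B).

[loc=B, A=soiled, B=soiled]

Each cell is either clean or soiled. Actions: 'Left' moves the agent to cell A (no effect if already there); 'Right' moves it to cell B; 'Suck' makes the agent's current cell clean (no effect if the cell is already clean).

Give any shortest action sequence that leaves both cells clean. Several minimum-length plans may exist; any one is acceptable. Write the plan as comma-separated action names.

Suck, Left, Suck

Suck (#1): in B — A soiled, B clean
Left (#2): in A — A soiled, B clean
Suck (#3): in A — A clean, B clean
min 3: Suck B + move + Suck A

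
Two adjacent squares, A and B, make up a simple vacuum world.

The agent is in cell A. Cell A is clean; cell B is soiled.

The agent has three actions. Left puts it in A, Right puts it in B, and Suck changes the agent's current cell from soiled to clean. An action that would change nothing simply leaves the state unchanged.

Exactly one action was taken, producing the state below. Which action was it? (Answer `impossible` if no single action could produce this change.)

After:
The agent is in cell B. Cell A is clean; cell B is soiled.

Right

try  Left: <A|clean|soiled>
try Right: <B|clean|soiled>  ← match
try  Suck: <A|clean|soiled>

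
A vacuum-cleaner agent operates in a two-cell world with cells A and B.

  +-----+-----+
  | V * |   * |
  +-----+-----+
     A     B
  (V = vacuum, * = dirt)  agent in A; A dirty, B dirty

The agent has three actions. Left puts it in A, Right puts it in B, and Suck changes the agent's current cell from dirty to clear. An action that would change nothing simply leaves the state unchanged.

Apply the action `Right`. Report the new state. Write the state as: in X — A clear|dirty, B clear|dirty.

start: in A — A dirty, B dirty
t=1 Right ⇒ in B — A dirty, B dirty

in B — A dirty, B dirty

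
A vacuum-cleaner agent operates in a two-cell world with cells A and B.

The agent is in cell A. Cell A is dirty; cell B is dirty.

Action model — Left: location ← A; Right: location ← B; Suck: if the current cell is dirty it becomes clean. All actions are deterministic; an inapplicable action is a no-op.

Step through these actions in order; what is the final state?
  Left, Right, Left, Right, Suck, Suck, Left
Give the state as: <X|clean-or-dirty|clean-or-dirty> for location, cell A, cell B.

<A|dirty|clean>

1) do Left; now <A|dirty|dirty>
2) do Right; now <B|dirty|dirty>
3) do Left; now <A|dirty|dirty>
4) do Right; now <B|dirty|dirty>
5) do Suck; now <B|dirty|clean>
6) do Suck; now <B|dirty|clean>
7) do Left; now <A|dirty|clean>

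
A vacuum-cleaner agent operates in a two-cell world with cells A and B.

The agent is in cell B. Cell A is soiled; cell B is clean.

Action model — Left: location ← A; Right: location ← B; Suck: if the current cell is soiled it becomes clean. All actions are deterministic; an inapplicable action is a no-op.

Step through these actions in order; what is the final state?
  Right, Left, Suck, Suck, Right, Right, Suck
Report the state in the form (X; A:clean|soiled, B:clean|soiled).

[1] after Right: (B; A:soiled, B:clean)
[2] after Left: (A; A:soiled, B:clean)
[3] after Suck: (A; A:clean, B:clean)
[4] after Suck: (A; A:clean, B:clean)
[5] after Right: (B; A:clean, B:clean)
[6] after Right: (B; A:clean, B:clean)
[7] after Suck: (B; A:clean, B:clean)

(B; A:clean, B:clean)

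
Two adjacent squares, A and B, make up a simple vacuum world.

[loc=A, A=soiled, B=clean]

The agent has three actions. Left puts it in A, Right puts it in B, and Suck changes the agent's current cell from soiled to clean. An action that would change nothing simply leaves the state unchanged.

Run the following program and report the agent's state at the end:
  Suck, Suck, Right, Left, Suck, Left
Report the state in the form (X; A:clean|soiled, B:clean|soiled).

(A; A:clean, B:clean)

Suck (#1): (A; A:clean, B:clean)
Suck (#2): (A; A:clean, B:clean)
Right (#3): (B; A:clean, B:clean)
Left (#4): (A; A:clean, B:clean)
Suck (#5): (A; A:clean, B:clean)
Left (#6): (A; A:clean, B:clean)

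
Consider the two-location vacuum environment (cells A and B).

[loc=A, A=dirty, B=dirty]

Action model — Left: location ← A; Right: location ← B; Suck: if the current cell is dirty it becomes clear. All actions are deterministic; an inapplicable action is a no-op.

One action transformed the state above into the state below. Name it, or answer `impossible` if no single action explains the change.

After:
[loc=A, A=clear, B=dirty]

try  Left: (A; A:dirty, B:dirty)
try Right: (B; A:dirty, B:dirty)
try  Suck: (A; A:clear, B:dirty)  ← match

Suck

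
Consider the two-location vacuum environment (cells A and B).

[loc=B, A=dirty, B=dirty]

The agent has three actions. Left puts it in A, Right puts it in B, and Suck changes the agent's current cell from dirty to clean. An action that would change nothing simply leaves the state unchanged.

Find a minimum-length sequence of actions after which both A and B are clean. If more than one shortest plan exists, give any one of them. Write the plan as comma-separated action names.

Suck, Left, Suck

step 1/3 (Suck): in B — A dirty, B clean
step 2/3 (Left): in A — A dirty, B clean
step 3/3 (Suck): in A — A clean, B clean
min 3: Suck B + move + Suck A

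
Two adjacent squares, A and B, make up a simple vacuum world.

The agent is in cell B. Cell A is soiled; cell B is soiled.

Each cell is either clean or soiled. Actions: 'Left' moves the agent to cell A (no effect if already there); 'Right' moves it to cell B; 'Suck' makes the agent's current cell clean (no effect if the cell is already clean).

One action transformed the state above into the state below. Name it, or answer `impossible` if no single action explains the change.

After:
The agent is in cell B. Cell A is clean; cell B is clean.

try  Left: loc=A A=soiled B=soiled
try Right: loc=B A=soiled B=soiled
try  Suck: loc=B A=soiled B=clean
no single action produces the after-state

impossible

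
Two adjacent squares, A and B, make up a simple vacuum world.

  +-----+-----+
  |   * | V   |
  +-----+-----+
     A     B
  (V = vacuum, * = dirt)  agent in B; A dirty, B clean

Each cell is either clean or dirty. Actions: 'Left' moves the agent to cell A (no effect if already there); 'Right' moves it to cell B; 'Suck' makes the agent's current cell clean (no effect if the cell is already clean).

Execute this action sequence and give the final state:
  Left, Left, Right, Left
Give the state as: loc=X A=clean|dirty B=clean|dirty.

loc=A A=dirty B=clean

1. Left → loc=A A=dirty B=clean
2. Left → loc=A A=dirty B=clean
3. Right → loc=B A=dirty B=clean
4. Left → loc=A A=dirty B=clean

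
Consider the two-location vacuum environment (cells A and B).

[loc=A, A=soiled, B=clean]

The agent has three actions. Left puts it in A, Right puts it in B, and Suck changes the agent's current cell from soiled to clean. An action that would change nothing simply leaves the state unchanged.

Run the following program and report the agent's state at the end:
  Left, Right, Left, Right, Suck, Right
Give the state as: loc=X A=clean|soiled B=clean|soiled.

loc=B A=soiled B=clean

t=1 Left ⇒ loc=A A=soiled B=clean
t=2 Right ⇒ loc=B A=soiled B=clean
t=3 Left ⇒ loc=A A=soiled B=clean
t=4 Right ⇒ loc=B A=soiled B=clean
t=5 Suck ⇒ loc=B A=soiled B=clean
t=6 Right ⇒ loc=B A=soiled B=clean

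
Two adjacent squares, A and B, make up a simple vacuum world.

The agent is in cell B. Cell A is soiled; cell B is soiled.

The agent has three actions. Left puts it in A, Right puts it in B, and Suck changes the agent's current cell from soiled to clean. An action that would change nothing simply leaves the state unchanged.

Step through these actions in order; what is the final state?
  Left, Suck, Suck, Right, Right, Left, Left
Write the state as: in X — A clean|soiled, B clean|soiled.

[1] after Left: in A — A soiled, B soiled
[2] after Suck: in A — A clean, B soiled
[3] after Suck: in A — A clean, B soiled
[4] after Right: in B — A clean, B soiled
[5] after Right: in B — A clean, B soiled
[6] after Left: in A — A clean, B soiled
[7] after Left: in A — A clean, B soiled

in A — A clean, B soiled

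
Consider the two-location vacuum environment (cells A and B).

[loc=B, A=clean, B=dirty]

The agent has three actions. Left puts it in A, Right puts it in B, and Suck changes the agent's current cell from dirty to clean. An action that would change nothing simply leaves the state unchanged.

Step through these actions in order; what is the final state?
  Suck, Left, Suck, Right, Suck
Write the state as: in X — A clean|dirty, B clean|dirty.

in B — A clean, B clean

1. Suck → in B — A clean, B clean
2. Left → in A — A clean, B clean
3. Suck → in A — A clean, B clean
4. Right → in B — A clean, B clean
5. Suck → in B — A clean, B clean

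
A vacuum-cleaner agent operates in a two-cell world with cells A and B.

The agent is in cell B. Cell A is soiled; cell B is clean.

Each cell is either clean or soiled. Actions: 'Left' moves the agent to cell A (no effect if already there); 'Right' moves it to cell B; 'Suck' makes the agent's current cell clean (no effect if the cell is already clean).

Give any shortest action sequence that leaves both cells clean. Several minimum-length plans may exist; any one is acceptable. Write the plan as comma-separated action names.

1) do Left; now (A; A:soiled, B:clean)
2) do Suck; now (A; A:clean, B:clean)
min 2: go A then Suck

Left, Suck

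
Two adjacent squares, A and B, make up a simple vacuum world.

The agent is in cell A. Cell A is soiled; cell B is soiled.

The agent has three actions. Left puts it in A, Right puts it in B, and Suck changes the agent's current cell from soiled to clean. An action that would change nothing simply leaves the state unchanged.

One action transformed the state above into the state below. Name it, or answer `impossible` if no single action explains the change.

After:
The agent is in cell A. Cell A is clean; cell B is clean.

try  Left: loc=A A=soiled B=soiled
try Right: loc=B A=soiled B=soiled
try  Suck: loc=A A=clean B=soiled
no single action produces the after-state

impossible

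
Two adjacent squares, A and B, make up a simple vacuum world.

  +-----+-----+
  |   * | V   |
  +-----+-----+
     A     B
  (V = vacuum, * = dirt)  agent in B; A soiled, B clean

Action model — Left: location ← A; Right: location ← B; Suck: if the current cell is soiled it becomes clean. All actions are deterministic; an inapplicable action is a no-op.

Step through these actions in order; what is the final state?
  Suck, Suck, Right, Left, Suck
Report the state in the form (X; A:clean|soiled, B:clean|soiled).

(A; A:clean, B:clean)

Suck (#1): (B; A:soiled, B:clean)
Suck (#2): (B; A:soiled, B:clean)
Right (#3): (B; A:soiled, B:clean)
Left (#4): (A; A:soiled, B:clean)
Suck (#5): (A; A:clean, B:clean)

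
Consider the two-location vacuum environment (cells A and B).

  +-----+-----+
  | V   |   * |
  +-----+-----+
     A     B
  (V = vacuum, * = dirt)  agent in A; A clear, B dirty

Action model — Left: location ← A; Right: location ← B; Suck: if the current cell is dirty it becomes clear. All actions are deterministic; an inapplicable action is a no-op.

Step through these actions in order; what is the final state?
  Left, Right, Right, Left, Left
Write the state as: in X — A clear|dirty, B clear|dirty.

t=1 Left ⇒ in A — A clear, B dirty
t=2 Right ⇒ in B — A clear, B dirty
t=3 Right ⇒ in B — A clear, B dirty
t=4 Left ⇒ in A — A clear, B dirty
t=5 Left ⇒ in A — A clear, B dirty

in A — A clear, B dirty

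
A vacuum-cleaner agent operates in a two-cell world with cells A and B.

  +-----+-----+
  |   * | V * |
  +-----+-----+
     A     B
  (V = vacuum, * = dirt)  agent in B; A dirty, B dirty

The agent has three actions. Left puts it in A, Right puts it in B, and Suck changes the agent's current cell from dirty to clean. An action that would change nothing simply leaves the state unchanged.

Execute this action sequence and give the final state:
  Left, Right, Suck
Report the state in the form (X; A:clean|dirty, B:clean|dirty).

(B; A:dirty, B:clean)

[1] after Left: (A; A:dirty, B:dirty)
[2] after Right: (B; A:dirty, B:dirty)
[3] after Suck: (B; A:dirty, B:clean)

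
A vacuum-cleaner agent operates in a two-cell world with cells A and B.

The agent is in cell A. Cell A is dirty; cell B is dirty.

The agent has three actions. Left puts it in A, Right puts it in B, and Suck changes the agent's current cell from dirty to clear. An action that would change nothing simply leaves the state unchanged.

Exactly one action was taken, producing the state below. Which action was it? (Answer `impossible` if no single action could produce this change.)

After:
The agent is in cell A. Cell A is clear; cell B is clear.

impossible

try  Left: loc=A A=dirty B=dirty
try Right: loc=B A=dirty B=dirty
try  Suck: loc=A A=clear B=dirty
no single action produces the after-state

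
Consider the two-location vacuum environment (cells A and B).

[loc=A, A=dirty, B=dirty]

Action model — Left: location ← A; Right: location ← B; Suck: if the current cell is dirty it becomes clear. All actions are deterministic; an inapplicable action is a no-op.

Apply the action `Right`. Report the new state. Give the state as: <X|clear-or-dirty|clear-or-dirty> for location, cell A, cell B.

<B|dirty|dirty>

start: <A|dirty|dirty>
t=1 Right ⇒ <B|dirty|dirty>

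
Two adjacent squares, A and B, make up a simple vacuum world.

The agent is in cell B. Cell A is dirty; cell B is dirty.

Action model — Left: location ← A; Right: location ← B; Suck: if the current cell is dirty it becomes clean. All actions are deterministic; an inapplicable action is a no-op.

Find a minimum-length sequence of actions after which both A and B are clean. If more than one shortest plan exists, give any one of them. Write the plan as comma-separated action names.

Suck, Left, Suck

Suck (#1): <B|dirty|clean>
Left (#2): <A|dirty|clean>
Suck (#3): <A|clean|clean>
min 3: Suck B + move + Suck A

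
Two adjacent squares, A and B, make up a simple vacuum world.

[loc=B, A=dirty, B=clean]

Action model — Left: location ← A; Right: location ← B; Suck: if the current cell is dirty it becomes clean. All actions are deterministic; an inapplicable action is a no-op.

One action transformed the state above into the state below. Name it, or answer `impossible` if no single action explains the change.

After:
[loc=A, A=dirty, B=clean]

try  Left: (A; A:dirty, B:clean)  ← match
try Right: (B; A:dirty, B:clean)
try  Suck: (B; A:dirty, B:clean)

Left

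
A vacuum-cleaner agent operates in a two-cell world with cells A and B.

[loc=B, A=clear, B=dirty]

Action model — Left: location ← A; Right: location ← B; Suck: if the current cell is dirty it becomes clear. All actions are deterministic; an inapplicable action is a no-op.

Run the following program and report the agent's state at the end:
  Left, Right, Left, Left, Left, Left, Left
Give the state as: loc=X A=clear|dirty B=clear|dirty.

loc=A A=clear B=dirty

[1] after Left: loc=A A=clear B=dirty
[2] after Right: loc=B A=clear B=dirty
[3] after Left: loc=A A=clear B=dirty
[4] after Left: loc=A A=clear B=dirty
[5] after Left: loc=A A=clear B=dirty
[6] after Left: loc=A A=clear B=dirty
[7] after Left: loc=A A=clear B=dirty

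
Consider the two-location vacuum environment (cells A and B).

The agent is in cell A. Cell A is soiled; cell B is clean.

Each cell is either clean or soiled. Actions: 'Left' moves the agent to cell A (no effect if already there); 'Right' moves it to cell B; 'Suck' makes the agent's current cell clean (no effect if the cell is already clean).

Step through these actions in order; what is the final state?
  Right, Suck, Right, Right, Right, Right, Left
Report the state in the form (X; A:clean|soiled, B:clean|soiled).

(A; A:soiled, B:clean)

step 1/7 (Right): (B; A:soiled, B:clean)
step 2/7 (Suck): (B; A:soiled, B:clean)
step 3/7 (Right): (B; A:soiled, B:clean)
step 4/7 (Right): (B; A:soiled, B:clean)
step 5/7 (Right): (B; A:soiled, B:clean)
step 6/7 (Right): (B; A:soiled, B:clean)
step 7/7 (Left): (A; A:soiled, B:clean)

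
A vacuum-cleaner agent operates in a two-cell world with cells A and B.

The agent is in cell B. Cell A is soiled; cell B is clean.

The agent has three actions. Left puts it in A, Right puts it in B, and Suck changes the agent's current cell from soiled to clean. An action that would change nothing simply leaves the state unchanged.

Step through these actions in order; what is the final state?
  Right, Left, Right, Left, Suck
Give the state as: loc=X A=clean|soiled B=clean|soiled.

t=1 Right ⇒ loc=B A=soiled B=clean
t=2 Left ⇒ loc=A A=soiled B=clean
t=3 Right ⇒ loc=B A=soiled B=clean
t=4 Left ⇒ loc=A A=soiled B=clean
t=5 Suck ⇒ loc=A A=clean B=clean

loc=A A=clean B=clean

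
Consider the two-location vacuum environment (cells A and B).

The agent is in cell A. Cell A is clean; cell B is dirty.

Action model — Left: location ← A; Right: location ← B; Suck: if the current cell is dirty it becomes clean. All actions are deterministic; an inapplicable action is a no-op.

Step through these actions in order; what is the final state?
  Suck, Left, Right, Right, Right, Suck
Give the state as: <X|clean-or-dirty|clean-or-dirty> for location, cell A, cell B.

<B|clean|clean>

t=1 Suck ⇒ <A|clean|dirty>
t=2 Left ⇒ <A|clean|dirty>
t=3 Right ⇒ <B|clean|dirty>
t=4 Right ⇒ <B|clean|dirty>
t=5 Right ⇒ <B|clean|dirty>
t=6 Suck ⇒ <B|clean|clean>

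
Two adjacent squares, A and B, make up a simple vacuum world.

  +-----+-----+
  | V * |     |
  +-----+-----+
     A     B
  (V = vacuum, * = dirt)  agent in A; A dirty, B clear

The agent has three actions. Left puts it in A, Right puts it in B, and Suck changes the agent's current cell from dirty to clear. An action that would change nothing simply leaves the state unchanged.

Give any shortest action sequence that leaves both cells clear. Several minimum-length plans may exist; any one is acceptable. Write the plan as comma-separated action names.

1. Suck → (A; A:clear, B:clear)
min 1: A is dirty, one Suck

Suck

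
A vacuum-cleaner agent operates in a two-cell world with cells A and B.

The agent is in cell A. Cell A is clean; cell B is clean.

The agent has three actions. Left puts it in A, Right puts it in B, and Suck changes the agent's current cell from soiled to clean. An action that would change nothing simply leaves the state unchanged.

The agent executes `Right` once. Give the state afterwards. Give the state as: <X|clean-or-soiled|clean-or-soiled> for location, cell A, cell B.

<B|clean|clean>

start: <A|clean|clean>
step 1/1 (Right): <B|clean|clean>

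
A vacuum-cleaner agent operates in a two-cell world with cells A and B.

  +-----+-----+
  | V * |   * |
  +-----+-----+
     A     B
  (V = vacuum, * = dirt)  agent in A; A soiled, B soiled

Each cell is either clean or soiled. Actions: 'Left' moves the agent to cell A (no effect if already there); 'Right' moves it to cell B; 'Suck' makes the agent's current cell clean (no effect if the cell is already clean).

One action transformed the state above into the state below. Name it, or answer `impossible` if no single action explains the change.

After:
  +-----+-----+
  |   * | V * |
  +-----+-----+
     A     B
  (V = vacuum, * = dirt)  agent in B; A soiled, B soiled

try  Left: in A — A soiled, B soiled
try Right: in B — A soiled, B soiled  ← match
try  Suck: in A — A clean, B soiled

Right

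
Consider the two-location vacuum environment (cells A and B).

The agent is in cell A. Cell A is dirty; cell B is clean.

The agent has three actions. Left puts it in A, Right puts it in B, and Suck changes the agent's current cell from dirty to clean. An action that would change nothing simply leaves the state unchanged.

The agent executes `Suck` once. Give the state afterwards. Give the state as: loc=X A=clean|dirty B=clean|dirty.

start: loc=A A=dirty B=clean
Suck (#1): loc=A A=clean B=clean

loc=A A=clean B=clean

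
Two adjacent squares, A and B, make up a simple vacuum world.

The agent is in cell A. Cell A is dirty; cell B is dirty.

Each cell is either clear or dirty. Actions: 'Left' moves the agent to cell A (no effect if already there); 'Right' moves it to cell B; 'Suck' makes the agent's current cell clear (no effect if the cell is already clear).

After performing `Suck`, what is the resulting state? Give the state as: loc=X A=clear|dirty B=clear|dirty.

loc=A A=clear B=dirty

start: loc=A A=dirty B=dirty
Suck (#1): loc=A A=clear B=dirty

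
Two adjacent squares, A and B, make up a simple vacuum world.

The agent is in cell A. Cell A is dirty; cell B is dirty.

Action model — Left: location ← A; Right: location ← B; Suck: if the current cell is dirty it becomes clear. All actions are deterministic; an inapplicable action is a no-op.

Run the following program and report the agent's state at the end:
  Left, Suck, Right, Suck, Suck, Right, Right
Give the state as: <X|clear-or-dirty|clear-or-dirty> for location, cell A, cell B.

1. Left → <A|dirty|dirty>
2. Suck → <A|clear|dirty>
3. Right → <B|clear|dirty>
4. Suck → <B|clear|clear>
5. Suck → <B|clear|clear>
6. Right → <B|clear|clear>
7. Right → <B|clear|clear>

<B|clear|clear>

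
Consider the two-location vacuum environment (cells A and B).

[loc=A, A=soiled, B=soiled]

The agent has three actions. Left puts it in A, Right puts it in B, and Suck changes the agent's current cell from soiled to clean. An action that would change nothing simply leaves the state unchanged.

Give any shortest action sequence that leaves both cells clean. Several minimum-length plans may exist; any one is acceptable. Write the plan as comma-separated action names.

t=1 Suck ⇒ (A; A:clean, B:soiled)
t=2 Right ⇒ (B; A:clean, B:soiled)
t=3 Suck ⇒ (B; A:clean, B:clean)
min 3: Suck A + move + Suck B

Suck, Right, Suck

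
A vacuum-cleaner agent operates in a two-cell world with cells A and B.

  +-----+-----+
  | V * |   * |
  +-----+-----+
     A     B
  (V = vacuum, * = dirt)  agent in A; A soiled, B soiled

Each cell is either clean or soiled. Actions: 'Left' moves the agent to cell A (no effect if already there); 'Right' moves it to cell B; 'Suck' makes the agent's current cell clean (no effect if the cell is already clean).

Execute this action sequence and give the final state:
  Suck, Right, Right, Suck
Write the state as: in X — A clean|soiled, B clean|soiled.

Suck (#1): in A — A clean, B soiled
Right (#2): in B — A clean, B soiled
Right (#3): in B — A clean, B soiled
Suck (#4): in B — A clean, B clean

in B — A clean, B clean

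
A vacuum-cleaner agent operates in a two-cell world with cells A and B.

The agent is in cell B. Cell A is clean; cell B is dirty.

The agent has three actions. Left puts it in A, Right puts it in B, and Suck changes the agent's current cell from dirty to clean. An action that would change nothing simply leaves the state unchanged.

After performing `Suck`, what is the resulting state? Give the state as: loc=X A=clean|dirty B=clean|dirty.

start: loc=B A=clean B=dirty
[1] after Suck: loc=B A=clean B=clean

loc=B A=clean B=clean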